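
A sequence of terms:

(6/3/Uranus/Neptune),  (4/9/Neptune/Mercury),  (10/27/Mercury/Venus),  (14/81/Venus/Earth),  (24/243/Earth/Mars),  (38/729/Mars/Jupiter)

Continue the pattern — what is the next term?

(62/2187/Jupiter/Saturn)

First component: each term is the sum of the two before it; 6, 4, 10, 14, 24, 38 → 62.
Second component: ×3 each step, so 3, 9, 27, 81, 243, 729 → 2187.
For the first planet, runs through the planets Mercury→Neptune: Uranus, Neptune, Mercury, Venus, Earth, Mars → Jupiter.
For the second planet, runs through the planets Mercury→Neptune: Neptune, Mercury, Venus, Earth, Mars, Jupiter → Saturn.
Putting it together: (62/2187/Jupiter/Saturn).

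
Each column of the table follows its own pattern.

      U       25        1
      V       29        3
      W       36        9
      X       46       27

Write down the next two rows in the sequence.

Y  59  81; Z  75  243

Letter: letters move forward 1 place in the alphabet, so U, V, W, X → Y → Z.
Second component: differences are 4, 7, 10, … (increasing by 3 each time); 25, 29, 36, 46 → 59 → 75.
Third component: 1, 3, 9, 27 → 81 → 243 (×3 each step).
Putting the parts together: Y  59  81 and then Z  75  243.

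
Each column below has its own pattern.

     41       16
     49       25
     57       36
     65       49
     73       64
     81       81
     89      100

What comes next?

97  121

For the first component, +8 each step: 41, 49, 57, 65, 73, 81, 89 → 97.
Second component: 16, 25, 36, 49, 64, 81, 100 → 121 (perfect squares: 4², 5², 6², …).
Putting it together: 97  121.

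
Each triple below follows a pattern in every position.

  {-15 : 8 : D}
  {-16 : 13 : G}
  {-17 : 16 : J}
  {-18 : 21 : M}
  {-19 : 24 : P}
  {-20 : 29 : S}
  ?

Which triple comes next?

{-21 : 32 : V}

First coordinate: -15, -16, -17, -18, -19, -20 → -21 (−1 each step).
Second coordinate goes 8, 13, 16, 21, 24, 29 → 32 (alternating steps +5, +3, +5, +3, …).
Letter: letters move forward 3 places in the alphabet; D, G, J, M, P, S → V.
Putting it together: {-21 : 32 : V}.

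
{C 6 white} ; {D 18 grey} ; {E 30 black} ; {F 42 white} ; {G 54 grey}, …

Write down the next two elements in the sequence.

{H 66 black}, {I 78 white}

Letter: letters move forward 1 place in the alphabet; C, D, E, F, G → H → I.
Second value: 6, 18, 30, 42, 54 → 66 → 78 (+12 each step).
Shade: white, grey, black, white, grey → black → white (repeats white → grey → black).
Putting the parts together: {H 66 black} and then {I 78 white}.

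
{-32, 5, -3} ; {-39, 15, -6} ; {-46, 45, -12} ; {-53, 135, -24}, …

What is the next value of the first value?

-60

First value: −7 each step, so -32, -39, -46, -53 → -60.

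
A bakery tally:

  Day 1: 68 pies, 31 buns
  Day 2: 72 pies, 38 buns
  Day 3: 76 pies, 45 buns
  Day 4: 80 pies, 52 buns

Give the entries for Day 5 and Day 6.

Pies goes 68, 72, 76, 80 → 84 → 88 (+4 each step).
Buns goes 31, 38, 45, 52 → 59 → 66 (+7 each step).
So the next two lines are 84 pies, 59 buns and 88 pies, 66 buns.

84 pies, 59 buns; 88 pies, 66 buns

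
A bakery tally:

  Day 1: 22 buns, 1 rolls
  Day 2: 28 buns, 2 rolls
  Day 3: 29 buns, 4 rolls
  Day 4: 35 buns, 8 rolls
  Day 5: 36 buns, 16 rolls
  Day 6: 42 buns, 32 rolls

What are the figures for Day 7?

43 buns, 64 rolls

Buns: alternating steps +6, +1, +6, +1, …; 22, 28, 29, 35, 36, 42 → 43.
Rolls: ×2 each step, so 1, 2, 4, 8, 16, 32 → 64.
Putting it together: 43 buns, 64 rolls.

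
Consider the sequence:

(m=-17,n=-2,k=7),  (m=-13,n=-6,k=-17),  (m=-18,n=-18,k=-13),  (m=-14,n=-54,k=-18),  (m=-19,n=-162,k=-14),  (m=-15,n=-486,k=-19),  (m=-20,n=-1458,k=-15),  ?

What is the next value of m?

-16

M: alternating steps +4, −5, +4, −5, …, so -17, -13, -18, -14, -19, -15, -20 → -16.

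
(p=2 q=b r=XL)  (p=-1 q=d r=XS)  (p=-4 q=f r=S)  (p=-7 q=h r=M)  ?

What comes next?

P: −3 each step; 2, -1, -4, -7 → -10.
Q: b, d, f, h → j (letters move forward 2 places in the alphabet).
R — runs through clothing sizes XS→XL: XL, XS, S, M → L.
Combining the parts gives (p=-10 q=j r=L).

(p=-10 q=j r=L)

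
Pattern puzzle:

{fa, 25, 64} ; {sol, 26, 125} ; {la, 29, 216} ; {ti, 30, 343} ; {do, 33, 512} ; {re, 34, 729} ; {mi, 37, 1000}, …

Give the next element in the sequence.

{fa, 38, 1331}

For the note, runs through the solfège scale do→ti: fa, sol, la, ti, do, re, mi → fa.
Second part: alternating steps +1, +3, +1, +3, …; 25, 26, 29, 30, 33, 34, 37 → 38.
Third part goes 64, 125, 216, 343, 512, 729, 1000 → 1331 (perfect cubes: 4³, 5³, 6³, …).
Combining the parts gives {fa, 38, 1331}.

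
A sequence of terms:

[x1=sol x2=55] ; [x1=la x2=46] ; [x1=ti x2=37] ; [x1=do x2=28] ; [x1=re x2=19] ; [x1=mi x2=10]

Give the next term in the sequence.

[x1=fa x2=1]

For the x1, runs through the solfège scale do→ti: sol, la, ti, do, re, mi → fa.
X2 goes 55, 46, 37, 28, 19, 10 → 1 (−9 each step).
Combining the parts gives [x1=fa x2=1].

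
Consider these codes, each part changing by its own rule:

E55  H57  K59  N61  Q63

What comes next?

T65

Letter: E, H, K, N, Q → T (letters move forward 3 places in the alphabet).
Second component — +2 each step: 55, 57, 59, 61, 63 → 65.
So the next code is T65.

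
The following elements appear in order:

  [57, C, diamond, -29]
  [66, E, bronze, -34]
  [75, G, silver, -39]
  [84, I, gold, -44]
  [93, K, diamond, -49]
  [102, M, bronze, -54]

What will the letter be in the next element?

Letter: C, E, G, I, K, M → O (letters move forward 2 places in the alphabet).

O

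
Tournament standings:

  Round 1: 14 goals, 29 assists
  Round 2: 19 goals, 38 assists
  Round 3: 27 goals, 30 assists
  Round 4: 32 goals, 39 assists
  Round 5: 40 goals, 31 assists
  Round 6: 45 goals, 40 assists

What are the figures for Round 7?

Goals: 14, 19, 27, 32, 40, 45 → 53 (alternating steps +5, +8, +5, +8, …).
Assists: 29, 38, 30, 39, 31, 40 → 32 (alternating steps +9, −8, +9, −8, …).
So the next row is 53 goals, 32 assists.

53 goals, 32 assists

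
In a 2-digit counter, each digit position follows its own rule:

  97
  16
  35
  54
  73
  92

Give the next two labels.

First digit: +2 each step, mod 10; 9, 1, 3, 5, 7, 9 → 1 → 3.
Second digit — −1 each step, mod 10: 7, 6, 5, 4, 3, 2 → 1 → 0.
Putting the parts together: 11 and then 30.

11, 30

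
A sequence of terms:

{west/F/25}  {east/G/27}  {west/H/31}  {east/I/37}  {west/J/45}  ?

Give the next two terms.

{east/K/55}, {west/L/67}

For the direction, alternates west ↔ east: west, east, west, east, west → east → west.
Letter goes F, G, H, I, J → K → L (letters move forward 1 place in the alphabet).
For the third entry, differences are 2, 4, 6, … (increasing by 2 each time): 25, 27, 31, 37, 45 → 55 → 67.
Putting the parts together: {east/K/55} and then {west/L/67}.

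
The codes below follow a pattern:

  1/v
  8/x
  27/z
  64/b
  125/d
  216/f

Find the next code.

First component goes 1, 8, 27, 64, 125, 216 → 343 (perfect cubes: 1³, 2³, 3³, …).
Letter: letters move forward 2 places in the alphabet, wrapping Z→A, so v, x, z, b, d, f → h.
Putting it together: 343/h.

343/h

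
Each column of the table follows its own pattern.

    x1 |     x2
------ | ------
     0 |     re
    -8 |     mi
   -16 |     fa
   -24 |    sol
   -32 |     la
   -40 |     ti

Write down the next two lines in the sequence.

-48  do; -56  re

For the column x1, −8 each step: 0, -8, -16, -24, -32, -40 → -48 → -56.
For the column x2, runs through the solfège scale do→ti: re, mi, fa, sol, la, ti → do → re.
Putting the parts together: -48  do and then -56  re.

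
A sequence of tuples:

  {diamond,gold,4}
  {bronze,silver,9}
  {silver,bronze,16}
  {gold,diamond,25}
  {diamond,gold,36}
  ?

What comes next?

First rank goes diamond, bronze, silver, gold, diamond → bronze (repeats diamond → bronze → silver → gold).
Second rank — repeats gold → silver → bronze → diamond: gold, silver, bronze, diamond, gold → silver.
For the third part, perfect squares: 2², 3², 4², …: 4, 9, 16, 25, 36 → 49.
So the next tuple is {bronze,silver,49}.

{bronze,silver,49}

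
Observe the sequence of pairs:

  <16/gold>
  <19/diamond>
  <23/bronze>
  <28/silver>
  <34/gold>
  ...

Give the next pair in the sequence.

First part goes 16, 19, 23, 28, 34 → 41 (differences are 3, 4, 5, … (increasing by 1 each time)).
Rank: repeats gold → diamond → bronze → silver, so gold, diamond, bronze, silver, gold → diamond.
So the next pair is <41/diamond>.

<41/diamond>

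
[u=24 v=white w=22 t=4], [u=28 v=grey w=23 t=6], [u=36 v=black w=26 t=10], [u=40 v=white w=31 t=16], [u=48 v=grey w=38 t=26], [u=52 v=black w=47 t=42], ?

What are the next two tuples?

[u=60 v=white w=58 t=68], [u=64 v=grey w=71 t=110]

U: alternating steps +4, +8, +4, +8, …, so 24, 28, 36, 40, 48, 52 → 60 → 64.
V: repeats white → grey → black; white, grey, black, white, grey, black → white → grey.
W: 22, 23, 26, 31, 38, 47 → 58 → 71 (differences are 1, 3, 5, … (increasing by 2 each time)).
T: each term is the sum of the two before it, so 4, 6, 10, 16, 26, 42 → 68 → 110.
Putting the parts together: [u=60 v=white w=58 t=68] and then [u=64 v=grey w=71 t=110].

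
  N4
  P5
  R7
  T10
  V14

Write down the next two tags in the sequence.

Letter: letters move forward 2 places in the alphabet; N, P, R, T, V → X → Z.
Second component: 4, 5, 7, 10, 14 → 19 → 25 (differences are 1, 2, 3, … (increasing by 1 each time)).
Putting the parts together: X19 and then Z25.

X19, Z25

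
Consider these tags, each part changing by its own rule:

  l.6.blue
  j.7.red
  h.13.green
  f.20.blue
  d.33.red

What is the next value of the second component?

Second component goes 6, 7, 13, 20, 33 → 53 (each term is the sum of the two before it).

53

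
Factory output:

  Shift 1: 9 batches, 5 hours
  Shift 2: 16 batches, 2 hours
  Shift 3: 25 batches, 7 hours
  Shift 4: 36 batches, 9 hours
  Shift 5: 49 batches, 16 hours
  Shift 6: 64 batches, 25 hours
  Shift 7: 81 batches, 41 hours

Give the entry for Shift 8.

Batches — perfect squares: 3², 4², 5², …: 9, 16, 25, 36, 49, 64, 81 → 100.
For the hours, each term is the sum of the two before it: 5, 2, 7, 9, 16, 25, 41 → 66.
Putting it together: 100 batches, 66 hours.

100 batches, 66 hours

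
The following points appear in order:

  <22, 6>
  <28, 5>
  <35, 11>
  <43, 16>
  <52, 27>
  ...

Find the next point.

<62, 43>

For the first entry, differences are 6, 7, 8, … (increasing by 1 each time): 22, 28, 35, 43, 52 → 62.
For the second entry, each term is the sum of the two before it: 6, 5, 11, 16, 27 → 43.
So the next point is <62, 43>.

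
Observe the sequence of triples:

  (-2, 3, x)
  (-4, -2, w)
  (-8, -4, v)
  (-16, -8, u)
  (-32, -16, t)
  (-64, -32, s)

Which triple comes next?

First part goes -2, -4, -8, -16, -32, -64 → -128 (×2 each step).
For the second part, always the previous value of the first part: 3, -2, -4, -8, -16, -32 → -64.
Letter — letters move back 1 place in the alphabet: x, w, v, u, t, s → r.
Putting it together: (-128, -64, r).

(-128, -64, r)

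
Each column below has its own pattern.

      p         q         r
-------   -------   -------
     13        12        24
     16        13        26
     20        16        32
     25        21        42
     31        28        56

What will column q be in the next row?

For the column p, differences are 3, 4, 5, … (increasing by 1 each time): 13, 16, 20, 25, 31 → 38.
Column q: 12, 13, 16, 21, 28 → 37 (differences are 1, 3, 5, … (increasing by 2 each time)).
Column r: always 2 × the column q, so 24, 26, 32, 42, 56 → 74.

37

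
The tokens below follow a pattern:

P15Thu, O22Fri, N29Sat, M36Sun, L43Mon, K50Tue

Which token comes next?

Letter: letters move back 1 place in the alphabet; P, O, N, M, L, K → J.
For the second component, +7 each step: 15, 22, 29, 36, 43, 50 → 57.
Day goes Thu, Fri, Sat, Sun, Mon, Tue → Wed (runs through the weekdays Mon→Sun).
So the next token is J57Wed.

J57Wed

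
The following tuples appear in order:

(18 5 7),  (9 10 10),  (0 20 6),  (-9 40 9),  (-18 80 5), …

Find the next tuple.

(-27 160 8)

First part: −9 each step; 18, 9, 0, -9, -18 → -27.
Second part: ×2 each step, so 5, 10, 20, 40, 80 → 160.
Third part: alternating steps +3, −4, +3, −4, …, so 7, 10, 6, 9, 5 → 8.
Combining the parts gives (-27 160 8).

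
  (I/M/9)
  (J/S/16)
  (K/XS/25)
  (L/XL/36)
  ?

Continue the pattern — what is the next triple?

Letter: letters move forward 1 place in the alphabet, so I, J, K, L → M.
Size — runs backward through clothing sizes XS→XL: M, S, XS, XL → L.
Third value: 9, 16, 25, 36 → 49 (perfect squares: 3², 4², 5², …).
Combining the parts gives (M/L/49).

(M/L/49)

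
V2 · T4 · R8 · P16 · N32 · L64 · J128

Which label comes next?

H256

Letter: letters move back 2 places in the alphabet, so V, T, R, P, N, L, J → H.
Second component goes 2, 4, 8, 16, 32, 64, 128 → 256 (×2 each step).
Putting it together: H256.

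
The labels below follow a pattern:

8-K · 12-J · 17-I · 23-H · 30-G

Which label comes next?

38-F

First component: 8, 12, 17, 23, 30 → 38 (differences are 4, 5, 6, … (increasing by 1 each time)).
Letter: letters move back 1 place in the alphabet, so K, J, I, H, G → F.
So the next label is 38-F.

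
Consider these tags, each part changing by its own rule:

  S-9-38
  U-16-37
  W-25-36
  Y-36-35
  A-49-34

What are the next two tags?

Letter: letters move forward 2 places in the alphabet, wrapping Z→A; S, U, W, Y, A → C → E.
Second component: 9, 16, 25, 36, 49 → 64 → 81 (perfect squares: 3², 4², 5², …).
Third component: 38, 37, 36, 35, 34 → 33 → 32 (−1 each step).
Putting the parts together: C-64-33 and then E-81-32.

C-64-33, E-81-32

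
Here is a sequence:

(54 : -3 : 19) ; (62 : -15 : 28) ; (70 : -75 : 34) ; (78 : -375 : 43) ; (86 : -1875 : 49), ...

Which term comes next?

(94 : -9375 : 58)

For the first coordinate, +8 each step: 54, 62, 70, 78, 86 → 94.
Second coordinate: -3, -15, -75, -375, -1875 → -9375 (×5 each step).
Third coordinate — alternating steps +9, +6, +9, +6, …: 19, 28, 34, 43, 49 → 58.
Combining the parts gives (94 : -9375 : 58).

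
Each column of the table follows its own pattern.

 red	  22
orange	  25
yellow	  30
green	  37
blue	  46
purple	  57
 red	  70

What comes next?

For the colour, repeats red → orange → yellow → green → blue → purple: red, orange, yellow, green, blue, purple, red → orange.
Second component: differences are 3, 5, 7, … (increasing by 2 each time); 22, 25, 30, 37, 46, 57, 70 → 85.
So the next line is orange  85.

orange  85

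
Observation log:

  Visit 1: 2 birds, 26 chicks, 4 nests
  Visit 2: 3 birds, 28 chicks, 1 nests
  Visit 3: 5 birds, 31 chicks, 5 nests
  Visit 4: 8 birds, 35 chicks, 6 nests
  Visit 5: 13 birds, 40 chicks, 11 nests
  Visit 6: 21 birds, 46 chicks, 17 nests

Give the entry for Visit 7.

Birds: each term is the sum of the two before it, so 2, 3, 5, 8, 13, 21 → 34.
Chicks: 26, 28, 31, 35, 40, 46 → 53 (differences are 2, 3, 4, … (increasing by 1 each time)).
Nests: 4, 1, 5, 6, 11, 17 → 28 (each term is the sum of the two before it).
So the next record is 34 birds, 53 chicks, 28 nests.

34 birds, 53 chicks, 28 nests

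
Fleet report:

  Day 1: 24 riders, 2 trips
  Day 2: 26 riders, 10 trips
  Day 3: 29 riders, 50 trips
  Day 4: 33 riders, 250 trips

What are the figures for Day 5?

For the riders, differences are 2, 3, 4, … (increasing by 1 each time): 24, 26, 29, 33 → 38.
Trips: ×5 each step, so 2, 10, 50, 250 → 1250.
Combining the parts gives 38 riders, 1250 trips.

38 riders, 1250 trips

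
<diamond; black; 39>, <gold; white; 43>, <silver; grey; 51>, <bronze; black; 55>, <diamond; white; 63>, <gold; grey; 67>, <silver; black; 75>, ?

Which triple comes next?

<bronze; white; 79>

Rank: diamond, gold, silver, bronze, diamond, gold, silver → bronze (repeats diamond → gold → silver → bronze).
Shade goes black, white, grey, black, white, grey, black → white (repeats black → white → grey).
For the third slot, alternating steps +4, +8, +4, +8, …: 39, 43, 51, 55, 63, 67, 75 → 79.
Combining the parts gives <bronze; white; 79>.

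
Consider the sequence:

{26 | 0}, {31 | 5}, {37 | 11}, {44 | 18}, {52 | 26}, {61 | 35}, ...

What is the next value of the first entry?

First entry — differences are 5, 6, 7, … (increasing by 1 each time): 26, 31, 37, 44, 52, 61 → 71.
Second entry: differences are 5, 6, 7, … (increasing by 1 each time), so 0, 5, 11, 18, 26, 35 → 45.

71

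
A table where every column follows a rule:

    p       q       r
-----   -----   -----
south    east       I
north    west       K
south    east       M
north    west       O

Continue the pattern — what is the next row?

south  east  Q

Column p: south, north, south, north → south (alternates south ↔ north).
Column q — alternates east ↔ west: east, west, east, west → east.
Column r: letters move forward 2 places in the alphabet, so I, K, M, O → Q.
So the next row is south  east  Q.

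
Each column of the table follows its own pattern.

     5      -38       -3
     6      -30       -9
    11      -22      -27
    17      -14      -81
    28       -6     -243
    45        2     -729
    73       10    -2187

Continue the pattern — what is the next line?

First component — each term is the sum of the two before it: 5, 6, 11, 17, 28, 45, 73 → 118.
For the second component, +8 each step: -38, -30, -22, -14, -6, 2, 10 → 18.
Third component — ×3 each step: -3, -9, -27, -81, -243, -729, -2187 → -6561.
Putting it together: 118  18  -6561.

118  18  -6561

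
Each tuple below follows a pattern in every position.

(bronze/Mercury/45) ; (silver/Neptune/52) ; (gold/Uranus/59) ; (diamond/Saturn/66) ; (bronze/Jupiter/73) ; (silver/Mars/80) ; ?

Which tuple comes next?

Rank: repeats bronze → silver → gold → diamond; bronze, silver, gold, diamond, bronze, silver → gold.
Planet — runs backward through the planets Mercury→Neptune: Mercury, Neptune, Uranus, Saturn, Jupiter, Mars → Earth.
For the third part, +7 each step: 45, 52, 59, 66, 73, 80 → 87.
Combining the parts gives (gold/Earth/87).

(gold/Earth/87)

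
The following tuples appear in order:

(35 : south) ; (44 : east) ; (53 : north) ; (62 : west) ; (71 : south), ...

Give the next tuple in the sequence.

First value: +9 each step; 35, 44, 53, 62, 71 → 80.
Direction: repeats south → east → north → west, so south, east, north, west, south → east.
Combining the parts gives (80 : east).

(80 : east)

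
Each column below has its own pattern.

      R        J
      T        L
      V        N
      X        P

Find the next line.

Z  R

First letter goes R, T, V, X → Z (letters move forward 2 places in the alphabet).
For the second letter, letters move forward 2 places in the alphabet: J, L, N, P → R.
Putting it together: Z  R.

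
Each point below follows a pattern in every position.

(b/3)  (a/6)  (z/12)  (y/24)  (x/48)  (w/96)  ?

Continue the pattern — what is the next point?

Letter — letters move back 1 place in the alphabet, wrapping A→Z: b, a, z, y, x, w → v.
Second value: ×2 each step, so 3, 6, 12, 24, 48, 96 → 192.
Putting it together: (v/192).

(v/192)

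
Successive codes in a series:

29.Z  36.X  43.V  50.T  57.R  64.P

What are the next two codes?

71.N then 78.L

First component: +7 each step; 29, 36, 43, 50, 57, 64 → 71 → 78.
For the letter, letters move back 2 places in the alphabet: Z, X, V, T, R, P → N → L.
So the next two codes are 71.N and 78.L.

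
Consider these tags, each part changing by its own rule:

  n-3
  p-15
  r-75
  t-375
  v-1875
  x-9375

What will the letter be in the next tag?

For the letter, letters move forward 2 places in the alphabet: n, p, r, t, v, x → z.
Second component: 3, 15, 75, 375, 1875, 9375 → 46875 (×5 each step).

z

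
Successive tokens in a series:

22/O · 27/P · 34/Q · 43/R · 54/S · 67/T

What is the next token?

82/U

First component: differences are 5, 7, 9, … (increasing by 2 each time); 22, 27, 34, 43, 54, 67 → 82.
Letter: letters move forward 1 place in the alphabet, so O, P, Q, R, S, T → U.
So the next token is 82/U.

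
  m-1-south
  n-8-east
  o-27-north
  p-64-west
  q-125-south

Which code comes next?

r-216-east

Letter: letters move forward 1 place in the alphabet, so m, n, o, p, q → r.
Second component: 1, 8, 27, 64, 125 → 216 (perfect cubes: 1³, 2³, 3³, …).
Direction: repeats south → east → north → west, so south, east, north, west, south → east.
Combining the parts gives r-216-east.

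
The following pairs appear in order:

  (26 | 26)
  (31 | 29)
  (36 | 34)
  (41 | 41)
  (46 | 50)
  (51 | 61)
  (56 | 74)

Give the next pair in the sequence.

First component: +5 each step, so 26, 31, 36, 41, 46, 51, 56 → 61.
For the second component, differences are 3, 5, 7, … (increasing by 2 each time): 26, 29, 34, 41, 50, 61, 74 → 89.
Putting it together: (61 | 89).

(61 | 89)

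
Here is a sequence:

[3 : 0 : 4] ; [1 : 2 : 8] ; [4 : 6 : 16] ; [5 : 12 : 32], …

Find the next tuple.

[9 : 20 : 64]

For the first part, each term is the sum of the two before it: 3, 1, 4, 5 → 9.
Second part: 0, 2, 6, 12 → 20 (differences are 2, 4, 6, … (increasing by 2 each time)).
Third part: ×2 each step, so 4, 8, 16, 32 → 64.
So the next tuple is [9 : 20 : 64].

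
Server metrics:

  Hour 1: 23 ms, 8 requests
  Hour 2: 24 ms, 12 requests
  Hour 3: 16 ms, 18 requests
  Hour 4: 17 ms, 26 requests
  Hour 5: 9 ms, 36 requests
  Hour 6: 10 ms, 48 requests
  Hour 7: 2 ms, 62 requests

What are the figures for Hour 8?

Ms: alternating steps +1, −8, +1, −8, …; 23, 24, 16, 17, 9, 10, 2 → 3.
Requests: 8, 12, 18, 26, 36, 48, 62 → 78 (differences are 4, 6, 8, … (increasing by 2 each time)).
So the next row is 3 ms, 78 requests.

3 ms, 78 requests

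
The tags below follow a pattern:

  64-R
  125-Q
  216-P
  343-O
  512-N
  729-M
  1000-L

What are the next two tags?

1331-K then 1728-J

For the first component, perfect cubes: 4³, 5³, 6³, …: 64, 125, 216, 343, 512, 729, 1000 → 1331 → 1728.
For the letter, letters move back 1 place in the alphabet: R, Q, P, O, N, M, L → K → J.
Putting the parts together: 1331-K and then 1728-J.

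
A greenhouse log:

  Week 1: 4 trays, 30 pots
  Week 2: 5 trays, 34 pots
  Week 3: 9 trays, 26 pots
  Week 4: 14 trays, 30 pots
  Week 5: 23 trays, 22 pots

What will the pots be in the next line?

Pots: alternating steps +4, −8, +4, −8, …, so 30, 34, 26, 30, 22 → 26.

26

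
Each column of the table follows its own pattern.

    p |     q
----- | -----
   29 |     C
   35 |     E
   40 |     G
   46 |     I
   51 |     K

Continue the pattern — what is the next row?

Column p: alternating steps +6, +5, +6, +5, …, so 29, 35, 40, 46, 51 → 57.
Column q — letters move forward 2 places in the alphabet: C, E, G, I, K → M.
So the next row is 57  M.

57  M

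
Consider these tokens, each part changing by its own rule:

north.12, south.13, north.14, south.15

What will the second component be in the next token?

16

Second component: +1 each step; 12, 13, 14, 15 → 16.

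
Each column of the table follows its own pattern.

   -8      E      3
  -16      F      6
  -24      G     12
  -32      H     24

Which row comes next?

-40  I  48

First component: −8 each step, so -8, -16, -24, -32 → -40.
Letter: E, F, G, H → I (letters move forward 1 place in the alphabet).
Third component: ×2 each step, so 3, 6, 12, 24 → 48.
Combining the parts gives -40  I  48.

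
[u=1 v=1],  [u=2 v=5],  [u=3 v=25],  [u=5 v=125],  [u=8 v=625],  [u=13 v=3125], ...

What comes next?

[u=21 v=15625]

U: each term is the sum of the two before it; 1, 2, 3, 5, 8, 13 → 21.
V — ×5 each step: 1, 5, 25, 125, 625, 3125 → 15625.
Combining the parts gives [u=21 v=15625].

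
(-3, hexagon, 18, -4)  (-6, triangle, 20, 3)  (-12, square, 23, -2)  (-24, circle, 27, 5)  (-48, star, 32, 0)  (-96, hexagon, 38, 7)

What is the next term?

First entry: ×2 each step; -3, -6, -12, -24, -48, -96 → -192.
Shape: hexagon, triangle, square, circle, star, hexagon → triangle (repeats hexagon → triangle → square → circle → star).
Third entry — differences are 2, 3, 4, … (increasing by 1 each time): 18, 20, 23, 27, 32, 38 → 45.
Fourth entry goes -4, 3, -2, 5, 0, 7 → 2 (alternating steps +7, −5, +7, −5, …).
So the next term is (-192, triangle, 45, 2).

(-192, triangle, 45, 2)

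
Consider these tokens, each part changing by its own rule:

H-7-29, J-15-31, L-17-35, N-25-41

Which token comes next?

Letter goes H, J, L, N → P (letters move forward 2 places in the alphabet).
Second component: 7, 15, 17, 25 → 27 (alternating steps +8, +2, +8, +2, …).
Third component goes 29, 31, 35, 41 → 49 (differences are 2, 4, 6, … (increasing by 2 each time)).
Putting it together: P-27-49.

P-27-49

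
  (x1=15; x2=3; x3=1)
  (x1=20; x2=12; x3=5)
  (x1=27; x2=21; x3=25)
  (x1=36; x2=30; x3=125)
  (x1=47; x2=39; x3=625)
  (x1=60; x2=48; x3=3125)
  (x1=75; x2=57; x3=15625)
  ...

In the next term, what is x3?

X3 — ×5 each step: 1, 5, 25, 125, 625, 3125, 15625 → 78125.

78125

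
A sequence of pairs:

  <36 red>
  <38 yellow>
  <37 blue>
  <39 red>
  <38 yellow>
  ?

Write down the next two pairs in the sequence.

First component goes 36, 38, 37, 39, 38 → 40 → 39 (alternating steps +2, −1, +2, −1, …).
Colour: red, yellow, blue, red, yellow → blue → red (repeats red → yellow → blue).
Putting the parts together: <40 blue> and then <39 red>.

<40 blue>, <39 red>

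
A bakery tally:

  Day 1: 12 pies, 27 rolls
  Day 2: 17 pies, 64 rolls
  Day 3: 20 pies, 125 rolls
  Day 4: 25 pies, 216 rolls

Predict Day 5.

28 pies, 343 rolls

Pies goes 12, 17, 20, 25 → 28 (alternating steps +5, +3, +5, +3, …).
Rolls: 27, 64, 125, 216 → 343 (perfect cubes: 3³, 4³, 5³, …).
Combining the parts gives 28 pies, 343 rolls.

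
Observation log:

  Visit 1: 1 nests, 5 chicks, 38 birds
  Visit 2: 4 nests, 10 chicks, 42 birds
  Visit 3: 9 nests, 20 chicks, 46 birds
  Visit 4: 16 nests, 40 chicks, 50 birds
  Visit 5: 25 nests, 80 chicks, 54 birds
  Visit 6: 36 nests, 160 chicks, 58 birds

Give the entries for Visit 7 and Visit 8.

Nests: perfect squares: 1², 2², 3², …; 1, 4, 9, 16, 25, 36 → 49 → 64.
Chicks: ×2 each step; 5, 10, 20, 40, 80, 160 → 320 → 640.
Birds: +4 each step, so 38, 42, 46, 50, 54, 58 → 62 → 66.
So the next two records are 49 nests, 320 chicks, 62 birds and 64 nests, 640 chicks, 66 birds.

49 nests, 320 chicks, 62 birds; 64 nests, 640 chicks, 66 birds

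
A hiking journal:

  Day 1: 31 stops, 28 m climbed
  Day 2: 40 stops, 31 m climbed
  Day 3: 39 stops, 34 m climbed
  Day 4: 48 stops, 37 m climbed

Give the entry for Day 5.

47 stops, 40 m climbed

Stops — alternating steps +9, −1, +9, −1, …: 31, 40, 39, 48 → 47.
M climbed goes 28, 31, 34, 37 → 40 (+3 each step).
Putting it together: 47 stops, 40 m climbed.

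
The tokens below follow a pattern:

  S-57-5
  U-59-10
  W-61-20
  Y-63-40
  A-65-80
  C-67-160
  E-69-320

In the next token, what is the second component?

71

For the second component, +2 each step: 57, 59, 61, 63, 65, 67, 69 → 71.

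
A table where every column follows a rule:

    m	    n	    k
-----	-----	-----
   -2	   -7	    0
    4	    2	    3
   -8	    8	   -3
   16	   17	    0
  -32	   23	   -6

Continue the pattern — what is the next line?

64  32  -3

Column m: -2, 4, -8, 16, -32 → 64 (×(-2) each step).
Column n: -7, 2, 8, 17, 23 → 32 (alternating steps +9, +6, +9, +6, …).
For the column k, alternating steps +3, −6, +3, −6, …: 0, 3, -3, 0, -6 → -3.
Combining the parts gives 64  32  -3.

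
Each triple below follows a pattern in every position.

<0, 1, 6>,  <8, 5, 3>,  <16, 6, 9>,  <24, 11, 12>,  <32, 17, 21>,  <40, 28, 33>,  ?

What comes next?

<48, 45, 54>

First component: +8 each step, so 0, 8, 16, 24, 32, 40 → 48.
Second component: each term is the sum of the two before it; 1, 5, 6, 11, 17, 28 → 45.
Third component: 6, 3, 9, 12, 21, 33 → 54 (each term is the sum of the two before it).
Combining the parts gives <48, 45, 54>.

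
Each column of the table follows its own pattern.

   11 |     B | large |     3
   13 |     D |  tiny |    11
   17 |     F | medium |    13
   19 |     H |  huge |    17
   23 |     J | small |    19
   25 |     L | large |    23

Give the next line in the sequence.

First component: alternating steps +2, +4, +2, +4, …; 11, 13, 17, 19, 23, 25 → 29.
Letter: letters move forward 2 places in the alphabet, so B, D, F, H, J, L → N.
Size: repeats large → tiny → medium → huge → small, so large, tiny, medium, huge, small, large → tiny.
Fourth component: always the previous value of the first component, so 3, 11, 13, 17, 19, 23 → 25.
Combining the parts gives 29  N  tiny  25.

29  N  tiny  25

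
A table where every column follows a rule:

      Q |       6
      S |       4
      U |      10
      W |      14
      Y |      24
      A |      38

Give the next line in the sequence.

Letter: letters move forward 2 places in the alphabet, wrapping Z→A, so Q, S, U, W, Y, A → C.
Second component: 6, 4, 10, 14, 24, 38 → 62 (each term is the sum of the two before it).
So the next line is C  62.

C  62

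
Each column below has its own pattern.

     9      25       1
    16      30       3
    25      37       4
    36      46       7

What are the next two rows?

First component: 9, 16, 25, 36 → 49 → 64 (perfect squares: 3², 4², 5², …).
Second component — differences are 5, 7, 9, … (increasing by 2 each time): 25, 30, 37, 46 → 57 → 70.
Third component: 1, 3, 4, 7 → 11 → 18 (each term is the sum of the two before it).
Putting the parts together: 49  57  11 and then 64  70  18.

49  57  11; 64  70  18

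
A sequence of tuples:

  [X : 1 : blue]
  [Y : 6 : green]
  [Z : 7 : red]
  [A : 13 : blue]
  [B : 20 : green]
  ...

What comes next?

Letter: letters move forward 1 place in the alphabet, wrapping Z→A, so X, Y, Z, A, B → C.
For the second entry, each term is the sum of the two before it: 1, 6, 7, 13, 20 → 33.
Colour: blue, green, red, blue, green → red (repeats blue → green → red).
Putting it together: [C : 33 : red].

[C : 33 : red]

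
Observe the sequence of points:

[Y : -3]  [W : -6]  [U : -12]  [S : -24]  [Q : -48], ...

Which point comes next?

[O : -96]

Letter — letters move back 2 places in the alphabet: Y, W, U, S, Q → O.
Second value: ×2 each step; -3, -6, -12, -24, -48 → -96.
Combining the parts gives [O : -96].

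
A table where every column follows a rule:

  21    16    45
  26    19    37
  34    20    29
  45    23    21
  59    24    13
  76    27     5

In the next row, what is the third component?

-3

First component: 21, 26, 34, 45, 59, 76 → 96 (differences are 5, 8, 11, … (increasing by 3 each time)).
Second component — alternating steps +3, +1, +3, +1, …: 16, 19, 20, 23, 24, 27 → 28.
Third component: −8 each step; 45, 37, 29, 21, 13, 5 → -3.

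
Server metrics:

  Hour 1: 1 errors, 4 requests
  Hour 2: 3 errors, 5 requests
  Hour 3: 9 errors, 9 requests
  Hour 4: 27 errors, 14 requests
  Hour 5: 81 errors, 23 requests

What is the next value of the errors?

Errors — ×3 each step: 1, 3, 9, 27, 81 → 243.

243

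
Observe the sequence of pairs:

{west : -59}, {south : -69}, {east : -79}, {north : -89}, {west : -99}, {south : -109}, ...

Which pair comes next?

{east : -119}

Direction: repeats west → south → east → north; west, south, east, north, west, south → east.
Second value goes -59, -69, -79, -89, -99, -109 → -119 (−10 each step).
Combining the parts gives {east : -119}.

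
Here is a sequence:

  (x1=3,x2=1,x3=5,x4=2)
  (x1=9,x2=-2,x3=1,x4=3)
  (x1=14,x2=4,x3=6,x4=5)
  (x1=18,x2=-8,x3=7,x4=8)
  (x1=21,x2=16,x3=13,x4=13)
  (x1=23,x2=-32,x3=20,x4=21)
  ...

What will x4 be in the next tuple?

34

For the x1, differences are 6, 5, 4, … (decreasing by 1 each time): 3, 9, 14, 18, 21, 23 → 24.
X2: ×(-2) each step, so 1, -2, 4, -8, 16, -32 → 64.
X3 goes 5, 1, 6, 7, 13, 20 → 33 (each term is the sum of the two before it).
X4 goes 2, 3, 5, 8, 13, 21 → 34 (each term is the sum of the two before it).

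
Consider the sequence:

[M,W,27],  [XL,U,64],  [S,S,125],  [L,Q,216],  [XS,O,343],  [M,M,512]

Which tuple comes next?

[XL,K,729]

For the size, repeats M → XL → S → L → XS: M, XL, S, L, XS, M → XL.
Letter: letters move back 2 places in the alphabet; W, U, S, Q, O, M → K.
Third part: perfect cubes: 3³, 4³, 5³, …, so 27, 64, 125, 216, 343, 512 → 729.
So the next tuple is [XL,K,729].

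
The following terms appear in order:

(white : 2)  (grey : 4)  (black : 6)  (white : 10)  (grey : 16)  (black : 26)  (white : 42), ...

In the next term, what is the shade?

grey

Shade: repeats white → grey → black, so white, grey, black, white, grey, black, white → grey.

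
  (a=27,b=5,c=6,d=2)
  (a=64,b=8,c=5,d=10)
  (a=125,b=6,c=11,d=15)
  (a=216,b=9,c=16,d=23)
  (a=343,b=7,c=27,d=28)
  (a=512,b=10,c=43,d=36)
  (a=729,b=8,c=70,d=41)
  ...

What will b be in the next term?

B — alternating steps +3, −2, +3, −2, …: 5, 8, 6, 9, 7, 10, 8 → 11.

11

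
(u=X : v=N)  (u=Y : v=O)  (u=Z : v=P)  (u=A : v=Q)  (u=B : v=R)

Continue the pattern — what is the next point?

U: letters move forward 1 place in the alphabet, wrapping Z→A, so X, Y, Z, A, B → C.
V — letters move forward 1 place in the alphabet: N, O, P, Q, R → S.
So the next point is (u=C : v=S).

(u=C : v=S)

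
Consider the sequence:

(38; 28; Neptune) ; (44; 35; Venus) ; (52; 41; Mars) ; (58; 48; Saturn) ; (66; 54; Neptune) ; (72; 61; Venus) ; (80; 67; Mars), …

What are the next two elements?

First slot: alternating steps +6, +8, +6, +8, …; 38, 44, 52, 58, 66, 72, 80 → 86 → 94.
Second slot goes 28, 35, 41, 48, 54, 61, 67 → 74 → 80 (alternating steps +7, +6, +7, +6, …).
Planet — repeats Neptune → Venus → Mars → Saturn: Neptune, Venus, Mars, Saturn, Neptune, Venus, Mars → Saturn → Neptune.
So the next two elements are (86; 74; Saturn) and (94; 80; Neptune).

(86; 74; Saturn), (94; 80; Neptune)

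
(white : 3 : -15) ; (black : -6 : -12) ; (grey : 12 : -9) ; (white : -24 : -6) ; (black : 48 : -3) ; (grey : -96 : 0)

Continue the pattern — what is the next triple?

Shade goes white, black, grey, white, black, grey → white (repeats white → black → grey).
Second part goes 3, -6, 12, -24, 48, -96 → 192 (×(-2) each step).
For the third part, +3 each step: -15, -12, -9, -6, -3, 0 → 3.
Putting it together: (white : 192 : 3).

(white : 192 : 3)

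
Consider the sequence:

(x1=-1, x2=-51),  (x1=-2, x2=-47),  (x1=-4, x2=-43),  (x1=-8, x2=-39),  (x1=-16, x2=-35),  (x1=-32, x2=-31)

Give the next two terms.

X1: ×2 each step; -1, -2, -4, -8, -16, -32 → -64 → -128.
X2 goes -51, -47, -43, -39, -35, -31 → -27 → -23 (+4 each step).
So the next two terms are (x1=-64, x2=-27) and (x1=-128, x2=-23).

(x1=-64, x2=-27), (x1=-128, x2=-23)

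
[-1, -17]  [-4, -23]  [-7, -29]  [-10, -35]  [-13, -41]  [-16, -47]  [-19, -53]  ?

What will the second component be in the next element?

For the second component, −6 each step: -17, -23, -29, -35, -41, -47, -53 → -59.

-59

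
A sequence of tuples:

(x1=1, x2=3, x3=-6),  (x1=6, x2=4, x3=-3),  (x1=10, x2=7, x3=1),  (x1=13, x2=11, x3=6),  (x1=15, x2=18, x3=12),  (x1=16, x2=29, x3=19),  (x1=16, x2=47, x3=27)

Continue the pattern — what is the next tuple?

(x1=15, x2=76, x3=36)

X1 goes 1, 6, 10, 13, 15, 16, 16 → 15 (differences are 5, 4, 3, … (decreasing by 1 each time)).
X2 — each term is the sum of the two before it: 3, 4, 7, 11, 18, 29, 47 → 76.
For the x3, differences are 3, 4, 5, … (increasing by 1 each time): -6, -3, 1, 6, 12, 19, 27 → 36.
Putting it together: (x1=15, x2=76, x3=36).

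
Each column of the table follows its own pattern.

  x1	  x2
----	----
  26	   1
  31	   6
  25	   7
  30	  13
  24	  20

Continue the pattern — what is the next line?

29  33

Column x1: 26, 31, 25, 30, 24 → 29 (alternating steps +5, −6, +5, −6, …).
Column x2: each term is the sum of the two before it; 1, 6, 7, 13, 20 → 33.
So the next line is 29  33.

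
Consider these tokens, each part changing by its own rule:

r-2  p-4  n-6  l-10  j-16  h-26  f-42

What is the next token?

d-68

Letter: letters move back 2 places in the alphabet; r, p, n, l, j, h, f → d.
Second component goes 2, 4, 6, 10, 16, 26, 42 → 68 (each term is the sum of the two before it).
So the next token is d-68.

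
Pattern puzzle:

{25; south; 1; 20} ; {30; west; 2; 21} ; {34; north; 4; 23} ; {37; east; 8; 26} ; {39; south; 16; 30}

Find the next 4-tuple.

First entry — differences are 5, 4, 3, … (decreasing by 1 each time): 25, 30, 34, 37, 39 → 40.
Direction: repeats south → west → north → east; south, west, north, east, south → west.
Third entry: ×2 each step; 1, 2, 4, 8, 16 → 32.
Fourth entry: differences are 1, 2, 3, … (increasing by 1 each time), so 20, 21, 23, 26, 30 → 35.
Putting it together: {40; west; 32; 35}.

{40; west; 32; 35}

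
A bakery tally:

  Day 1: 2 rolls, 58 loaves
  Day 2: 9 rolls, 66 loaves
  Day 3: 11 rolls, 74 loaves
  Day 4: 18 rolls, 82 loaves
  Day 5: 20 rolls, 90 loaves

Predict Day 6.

27 rolls, 98 loaves

Rolls goes 2, 9, 11, 18, 20 → 27 (alternating steps +7, +2, +7, +2, …).
Loaves: +8 each step, so 58, 66, 74, 82, 90 → 98.
So the next line is 27 rolls, 98 loaves.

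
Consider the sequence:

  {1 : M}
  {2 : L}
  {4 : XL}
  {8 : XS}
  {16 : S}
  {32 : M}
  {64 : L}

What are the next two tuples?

First component goes 1, 2, 4, 8, 16, 32, 64 → 128 → 256 (×2 each step).
Size — repeats M → L → XL → XS → S: M, L, XL, XS, S, M, L → XL → XS.
Putting the parts together: {128 : XL} and then {256 : XS}.

{128 : XL}, {256 : XS}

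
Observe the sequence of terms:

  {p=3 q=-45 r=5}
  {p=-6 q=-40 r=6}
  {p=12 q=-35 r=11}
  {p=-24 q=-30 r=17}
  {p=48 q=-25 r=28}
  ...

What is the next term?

{p=-96 q=-20 r=45}

P: ×(-2) each step; 3, -6, 12, -24, 48 → -96.
Q: -45, -40, -35, -30, -25 → -20 (+5 each step).
R: 5, 6, 11, 17, 28 → 45 (each term is the sum of the two before it).
Combining the parts gives {p=-96 q=-20 r=45}.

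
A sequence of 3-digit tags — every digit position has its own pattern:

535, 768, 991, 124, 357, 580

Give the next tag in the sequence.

First digit goes 5, 7, 9, 1, 3, 5 → 7 (+2 each step, mod 10).
Second digit goes 3, 6, 9, 2, 5, 8 → 1 (+3 each step, mod 10).
Third digit: 5, 8, 1, 4, 7, 0 → 3 (+3 each step, mod 10).
So the next tag is 713.

713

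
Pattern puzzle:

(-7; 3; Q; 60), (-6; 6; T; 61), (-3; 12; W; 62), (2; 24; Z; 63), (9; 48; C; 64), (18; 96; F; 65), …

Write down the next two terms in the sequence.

First entry goes -7, -6, -3, 2, 9, 18 → 29 → 42 (differences are 1, 3, 5, … (increasing by 2 each time)).
Second entry: ×2 each step; 3, 6, 12, 24, 48, 96 → 192 → 384.
Letter goes Q, T, W, Z, C, F → I → L (letters move forward 3 places in the alphabet, wrapping Z→A).
Fourth entry: +1 each step, so 60, 61, 62, 63, 64, 65 → 66 → 67.
So the next two terms are (29; 192; I; 66) and (42; 384; L; 67).

(29; 192; I; 66), (42; 384; L; 67)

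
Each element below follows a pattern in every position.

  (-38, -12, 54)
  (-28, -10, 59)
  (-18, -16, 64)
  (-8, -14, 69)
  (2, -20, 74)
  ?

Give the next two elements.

(12, -18, 79), (22, -24, 84)

First value goes -38, -28, -18, -8, 2 → 12 → 22 (+10 each step).
Second value goes -12, -10, -16, -14, -20 → -18 → -24 (alternating steps +2, −6, +2, −6, …).
Third value: +5 each step; 54, 59, 64, 69, 74 → 79 → 84.
So the next two elements are (12, -18, 79) and (22, -24, 84).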